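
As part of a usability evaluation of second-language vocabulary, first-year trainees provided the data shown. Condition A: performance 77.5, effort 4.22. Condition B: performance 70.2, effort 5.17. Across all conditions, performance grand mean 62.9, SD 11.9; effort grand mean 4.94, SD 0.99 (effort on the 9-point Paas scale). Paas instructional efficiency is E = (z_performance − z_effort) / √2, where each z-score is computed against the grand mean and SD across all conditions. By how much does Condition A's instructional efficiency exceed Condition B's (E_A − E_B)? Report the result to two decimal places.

1.11

Condition A: z_P = (77.5 − 62.9)/11.9 = 1.2269; z_E = (4.22 − 4.94)/0.99 = -0.7273; E_A = (1.2269 − (-0.7273))/√2 = 1.3818.
Condition B: z_P = (70.2 − 62.9)/11.9 = 0.6134; z_E = (5.17 − 4.94)/0.99 = 0.2323; E_B = (0.6134 − 0.2323)/√2 = 0.2695.
E_A − E_B = 1.3818 − 0.2695 = 1.1123 ≈ 1.11.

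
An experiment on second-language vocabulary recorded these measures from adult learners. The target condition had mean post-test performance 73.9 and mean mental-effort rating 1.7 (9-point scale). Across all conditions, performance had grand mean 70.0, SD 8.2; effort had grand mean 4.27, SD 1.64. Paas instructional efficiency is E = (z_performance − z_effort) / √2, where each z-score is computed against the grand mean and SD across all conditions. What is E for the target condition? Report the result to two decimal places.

z_performance = (73.9 − 70.0) / 8.2 = 3.9000 / 8.2 = 0.4756.
z_effort = (1.7 − 4.27) / 1.64 = -2.5700 / 1.64 = -1.5671.
z_P − z_E = 0.4756 − (-1.5671) = 2.0427.
E = 2.0427 / √2 = 2.0427 / 1.41421 = 1.4444 ≈ 1.44.

1.44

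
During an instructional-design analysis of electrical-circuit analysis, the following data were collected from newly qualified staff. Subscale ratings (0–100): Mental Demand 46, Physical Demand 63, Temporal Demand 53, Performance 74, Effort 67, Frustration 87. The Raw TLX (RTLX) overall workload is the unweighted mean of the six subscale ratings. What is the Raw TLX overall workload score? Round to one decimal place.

65.0

Sum of ratings = 46 + 63 + 53 + 74 + 67 + 87 = 390.
RTLX = 390 / 6 = 65.0000 ≈ 65.0.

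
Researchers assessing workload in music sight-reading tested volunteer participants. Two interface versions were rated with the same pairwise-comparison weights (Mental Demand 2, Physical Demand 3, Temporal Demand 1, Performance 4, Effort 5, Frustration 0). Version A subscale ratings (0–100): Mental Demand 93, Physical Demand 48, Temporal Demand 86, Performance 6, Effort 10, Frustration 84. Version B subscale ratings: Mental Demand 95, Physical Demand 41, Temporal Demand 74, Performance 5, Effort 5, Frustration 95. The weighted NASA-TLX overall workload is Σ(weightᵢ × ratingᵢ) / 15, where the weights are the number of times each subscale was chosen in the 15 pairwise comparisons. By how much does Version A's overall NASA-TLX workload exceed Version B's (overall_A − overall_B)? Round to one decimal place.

3.9

Version A weighted sum = 2·93 + 3·48 + 1·86 + 4·6 + 5·10 + 0·84 = 186 + 144 + 86 + 24 + 50 + 0 = 490; overall_A = 490/15 = 32.6667.
Version B weighted sum = 2·95 + 3·41 + 1·74 + 4·5 + 5·5 + 0·95 = 190 + 123 + 74 + 20 + 25 + 0 = 432; overall_B = 432/15 = 28.8000.
Difference = 32.6667 − 28.8000 = 3.8667 ≈ 3.9.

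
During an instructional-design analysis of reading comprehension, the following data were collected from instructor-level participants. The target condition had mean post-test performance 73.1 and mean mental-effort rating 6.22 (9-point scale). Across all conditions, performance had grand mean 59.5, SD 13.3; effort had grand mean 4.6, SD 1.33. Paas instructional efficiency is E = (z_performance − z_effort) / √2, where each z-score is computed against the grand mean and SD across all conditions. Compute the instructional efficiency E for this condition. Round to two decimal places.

-0.14

z_performance = (73.1 − 59.5) / 13.3 = 13.6000 / 13.3 = 1.0226.
z_effort = (6.22 − 4.6) / 1.33 = 1.6200 / 1.33 = 1.2180.
z_P − z_E = 1.0226 − 1.2180 = -0.1954.
E = -0.1954 / √2 = -0.1954 / 1.41421 = -0.1382 ≈ -0.14.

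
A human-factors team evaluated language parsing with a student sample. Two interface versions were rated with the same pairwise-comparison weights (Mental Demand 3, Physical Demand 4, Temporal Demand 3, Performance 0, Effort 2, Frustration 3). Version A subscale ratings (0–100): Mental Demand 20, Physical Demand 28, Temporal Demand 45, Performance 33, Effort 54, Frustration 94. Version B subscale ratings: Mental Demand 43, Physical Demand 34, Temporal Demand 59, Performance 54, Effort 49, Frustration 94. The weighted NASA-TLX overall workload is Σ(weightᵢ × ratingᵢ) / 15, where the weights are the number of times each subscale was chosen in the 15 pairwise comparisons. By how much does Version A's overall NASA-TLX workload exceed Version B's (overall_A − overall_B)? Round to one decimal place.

-8.3

Version A weighted sum = 3·20 + 4·28 + 3·45 + 0·33 + 2·54 + 3·94 = 60 + 112 + 135 + 0 + 108 + 282 = 697; overall_A = 697/15 = 46.4667.
Version B weighted sum = 3·43 + 4·34 + 3·59 + 0·54 + 2·49 + 3·94 = 129 + 136 + 177 + 0 + 98 + 282 = 822; overall_B = 822/15 = 54.8000.
Difference = 46.4667 − 54.8000 = -8.3333 ≈ -8.3.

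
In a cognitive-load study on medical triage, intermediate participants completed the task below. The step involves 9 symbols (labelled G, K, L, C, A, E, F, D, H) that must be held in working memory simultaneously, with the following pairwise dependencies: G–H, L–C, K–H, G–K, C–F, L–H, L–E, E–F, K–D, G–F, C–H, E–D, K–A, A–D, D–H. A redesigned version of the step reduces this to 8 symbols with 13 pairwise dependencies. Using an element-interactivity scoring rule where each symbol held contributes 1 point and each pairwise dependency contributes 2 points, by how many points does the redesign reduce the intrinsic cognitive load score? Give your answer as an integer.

Original: 9 × 1 + 15 × 2 = 9 + 30 = 39.
Redesigned: 8 × 1 + 13 × 2 = 8 + 26 = 34.
Reduction = 39 − 34 = 5.

5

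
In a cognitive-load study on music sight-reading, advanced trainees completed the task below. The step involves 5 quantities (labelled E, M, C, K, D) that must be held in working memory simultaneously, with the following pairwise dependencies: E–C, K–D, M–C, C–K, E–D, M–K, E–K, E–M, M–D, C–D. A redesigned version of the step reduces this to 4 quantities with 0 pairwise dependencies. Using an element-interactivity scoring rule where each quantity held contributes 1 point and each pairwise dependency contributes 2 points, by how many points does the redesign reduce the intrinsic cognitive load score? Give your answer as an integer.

21

Original: 5 × 1 + 10 × 2 = 5 + 20 = 25.
Redesigned: 4 × 1 + 0 × 2 = 4 + 0 = 4.
Reduction = 25 − 4 = 21.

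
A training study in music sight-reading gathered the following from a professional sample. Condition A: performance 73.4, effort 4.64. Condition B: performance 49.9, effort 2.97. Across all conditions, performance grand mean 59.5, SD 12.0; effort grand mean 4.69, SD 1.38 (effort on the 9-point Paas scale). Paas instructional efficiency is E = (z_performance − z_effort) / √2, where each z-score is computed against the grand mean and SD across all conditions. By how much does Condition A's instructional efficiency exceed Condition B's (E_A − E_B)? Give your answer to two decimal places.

Condition A: z_P = (73.4 − 59.5)/12.0 = 1.1583; z_E = (4.64 − 4.69)/1.38 = -0.0362; E_A = (1.1583 − (-0.0362))/√2 = 0.8446.
Condition B: z_P = (49.9 − 59.5)/12.0 = -0.8000; z_E = (2.97 − 4.69)/1.38 = -1.2464; E_B = (-0.8000 − (-1.2464))/√2 = 0.3157.
E_A − E_B = 0.8446 − 0.3157 = 0.5289 ≈ 0.53.

0.53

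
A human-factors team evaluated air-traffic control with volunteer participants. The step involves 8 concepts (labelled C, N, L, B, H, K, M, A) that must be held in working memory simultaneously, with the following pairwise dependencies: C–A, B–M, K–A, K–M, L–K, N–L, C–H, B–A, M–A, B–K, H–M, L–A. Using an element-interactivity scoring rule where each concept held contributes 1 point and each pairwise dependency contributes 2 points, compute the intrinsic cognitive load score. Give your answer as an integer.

Count of concepts held simultaneously: 8.
Count of pairwise dependencies listed: 12.
Element contribution: 8 × 1 = 8.
Interaction contribution: 12 × 2 = 24.
Intrinsic load = 8 + 24 = 32.

32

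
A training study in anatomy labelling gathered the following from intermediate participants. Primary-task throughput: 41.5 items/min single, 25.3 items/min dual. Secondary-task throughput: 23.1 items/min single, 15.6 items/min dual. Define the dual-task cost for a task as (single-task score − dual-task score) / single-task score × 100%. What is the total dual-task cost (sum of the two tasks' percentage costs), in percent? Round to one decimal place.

71.5

Primary cost = (41.5 − 25.3) / 41.5 × 100% = 39.0361%.
Secondary cost = (23.1 − 15.6) / 23.1 × 100% = 32.4675%.
Total = 39.0361% + 32.4675% = 71.5036% ≈ 71.5%.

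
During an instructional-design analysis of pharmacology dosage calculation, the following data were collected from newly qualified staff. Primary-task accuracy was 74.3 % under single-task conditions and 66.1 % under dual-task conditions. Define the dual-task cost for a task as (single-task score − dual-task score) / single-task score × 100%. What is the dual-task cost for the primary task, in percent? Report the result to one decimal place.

Cost = (74.3 − 66.1) / 74.3 × 100%
     = 8.2000 / 74.3 × 100% = 11.0363%.
≈ 11.0%.

11.0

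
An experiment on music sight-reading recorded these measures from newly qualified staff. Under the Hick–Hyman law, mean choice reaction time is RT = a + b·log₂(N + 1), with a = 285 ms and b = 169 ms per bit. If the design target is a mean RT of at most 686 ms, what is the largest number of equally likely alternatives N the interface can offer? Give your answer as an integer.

Set 285 + 169·log₂(N + 1) ≤ 686.
log₂(N + 1) ≤ (686 − 285) / 169 = 2.3728.
N + 1 ≤ 2^2.3728 = 5.1795.
N ≤ 4.1795, so the largest integer N is 4.

4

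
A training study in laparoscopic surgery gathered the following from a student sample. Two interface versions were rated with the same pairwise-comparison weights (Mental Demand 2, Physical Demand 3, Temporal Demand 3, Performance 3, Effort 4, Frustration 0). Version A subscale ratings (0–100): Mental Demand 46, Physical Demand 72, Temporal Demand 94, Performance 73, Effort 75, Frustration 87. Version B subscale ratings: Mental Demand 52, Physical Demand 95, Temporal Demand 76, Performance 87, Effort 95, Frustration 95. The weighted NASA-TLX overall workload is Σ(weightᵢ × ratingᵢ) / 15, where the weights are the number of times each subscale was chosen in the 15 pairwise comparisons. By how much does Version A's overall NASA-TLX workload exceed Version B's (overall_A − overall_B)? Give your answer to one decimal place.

Version A weighted sum = 2·46 + 3·72 + 3·94 + 3·73 + 4·75 + 0·87 = 92 + 216 + 282 + 219 + 300 + 0 = 1109; overall_A = 1109/15 = 73.9333.
Version B weighted sum = 2·52 + 3·95 + 3·76 + 3·87 + 4·95 + 0·95 = 104 + 285 + 228 + 261 + 380 + 0 = 1258; overall_B = 1258/15 = 83.8667.
Difference = 73.9333 − 83.8667 = -9.9334 ≈ -9.9.

-9.9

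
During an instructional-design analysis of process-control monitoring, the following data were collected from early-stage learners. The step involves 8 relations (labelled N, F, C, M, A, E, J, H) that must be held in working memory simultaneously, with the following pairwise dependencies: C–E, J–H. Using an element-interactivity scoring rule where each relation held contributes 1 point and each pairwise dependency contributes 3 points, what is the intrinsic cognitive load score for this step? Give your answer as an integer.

Count of relations held simultaneously: 8.
Count of pairwise dependencies listed: 2.
Element contribution: 8 × 1 = 8.
Interaction contribution: 2 × 3 = 6.
Intrinsic load = 8 + 6 = 14.

14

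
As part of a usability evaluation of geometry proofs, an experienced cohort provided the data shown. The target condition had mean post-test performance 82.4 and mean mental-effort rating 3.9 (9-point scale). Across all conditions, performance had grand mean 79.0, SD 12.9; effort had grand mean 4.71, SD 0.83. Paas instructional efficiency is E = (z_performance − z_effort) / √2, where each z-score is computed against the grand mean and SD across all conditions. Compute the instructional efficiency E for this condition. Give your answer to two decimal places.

0.88

z_performance = (82.4 − 79.0) / 12.9 = 3.4000 / 12.9 = 0.2636.
z_effort = (3.9 − 4.71) / 0.83 = -0.8100 / 0.83 = -0.9759.
z_P − z_E = 0.2636 − (-0.9759) = 1.2395.
E = 1.2395 / √2 = 1.2395 / 1.41421 = 0.8765 ≈ 0.88.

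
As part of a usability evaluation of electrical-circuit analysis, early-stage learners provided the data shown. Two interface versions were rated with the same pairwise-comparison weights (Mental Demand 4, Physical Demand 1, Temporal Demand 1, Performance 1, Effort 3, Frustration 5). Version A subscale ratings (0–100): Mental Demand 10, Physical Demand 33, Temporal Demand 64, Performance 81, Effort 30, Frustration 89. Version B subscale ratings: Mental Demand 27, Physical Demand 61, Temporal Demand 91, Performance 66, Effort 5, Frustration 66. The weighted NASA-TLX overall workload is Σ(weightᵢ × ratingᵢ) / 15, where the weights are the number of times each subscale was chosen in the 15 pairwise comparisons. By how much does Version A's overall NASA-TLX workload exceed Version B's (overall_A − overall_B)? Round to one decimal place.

5.5

Version A weighted sum = 4·10 + 1·33 + 1·64 + 1·81 + 3·30 + 5·89 = 40 + 33 + 64 + 81 + 90 + 445 = 753; overall_A = 753/15 = 50.2000.
Version B weighted sum = 4·27 + 1·61 + 1·91 + 1·66 + 3·5 + 5·66 = 108 + 61 + 91 + 66 + 15 + 330 = 671; overall_B = 671/15 = 44.7333.
Difference = 50.2000 − 44.7333 = 5.4667 ≈ 5.5.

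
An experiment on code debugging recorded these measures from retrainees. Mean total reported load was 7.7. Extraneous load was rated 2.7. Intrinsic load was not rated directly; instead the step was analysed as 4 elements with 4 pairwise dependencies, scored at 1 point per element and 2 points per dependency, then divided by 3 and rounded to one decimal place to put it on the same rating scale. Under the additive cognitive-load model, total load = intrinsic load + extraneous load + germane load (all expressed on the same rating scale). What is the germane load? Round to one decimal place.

1.0

Intrinsic (element-interactivity): (4 × 1 + 4 × 2) / 3 = 12 / 3 = 4.0000 → 4.0.
germane load = total − intrinsic − extraneous
             = 7.7 − 4.0 − 2.7 = 1.0.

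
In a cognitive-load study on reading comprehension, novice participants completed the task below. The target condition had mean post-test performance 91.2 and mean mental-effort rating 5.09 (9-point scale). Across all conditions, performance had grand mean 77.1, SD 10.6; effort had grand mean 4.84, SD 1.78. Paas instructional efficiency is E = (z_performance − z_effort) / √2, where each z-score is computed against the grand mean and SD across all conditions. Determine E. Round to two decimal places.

0.84

z_performance = (91.2 − 77.1) / 10.6 = 14.1000 / 10.6 = 1.3302.
z_effort = (5.09 − 4.84) / 1.78 = 0.2500 / 1.78 = 0.1404.
z_P − z_E = 1.3302 − 0.1404 = 1.1898.
E = 1.1898 / √2 = 1.1898 / 1.41421 = 0.8413 ≈ 0.84.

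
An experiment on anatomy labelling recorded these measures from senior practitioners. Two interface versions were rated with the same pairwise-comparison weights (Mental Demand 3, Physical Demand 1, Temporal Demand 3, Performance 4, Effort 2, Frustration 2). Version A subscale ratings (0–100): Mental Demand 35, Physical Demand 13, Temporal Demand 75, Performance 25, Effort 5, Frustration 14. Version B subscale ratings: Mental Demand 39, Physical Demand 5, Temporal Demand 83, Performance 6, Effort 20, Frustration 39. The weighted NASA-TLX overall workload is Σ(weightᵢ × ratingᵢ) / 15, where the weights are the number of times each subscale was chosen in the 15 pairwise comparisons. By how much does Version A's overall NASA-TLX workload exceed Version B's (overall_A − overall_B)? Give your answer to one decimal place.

Version A weighted sum = 3·35 + 1·13 + 3·75 + 4·25 + 2·5 + 2·14 = 105 + 13 + 225 + 100 + 10 + 28 = 481; overall_A = 481/15 = 32.0667.
Version B weighted sum = 3·39 + 1·5 + 3·83 + 4·6 + 2·20 + 2·39 = 117 + 5 + 249 + 24 + 40 + 78 = 513; overall_B = 513/15 = 34.2000.
Difference = 32.0667 − 34.2000 = -2.1333 ≈ -2.1.

-2.1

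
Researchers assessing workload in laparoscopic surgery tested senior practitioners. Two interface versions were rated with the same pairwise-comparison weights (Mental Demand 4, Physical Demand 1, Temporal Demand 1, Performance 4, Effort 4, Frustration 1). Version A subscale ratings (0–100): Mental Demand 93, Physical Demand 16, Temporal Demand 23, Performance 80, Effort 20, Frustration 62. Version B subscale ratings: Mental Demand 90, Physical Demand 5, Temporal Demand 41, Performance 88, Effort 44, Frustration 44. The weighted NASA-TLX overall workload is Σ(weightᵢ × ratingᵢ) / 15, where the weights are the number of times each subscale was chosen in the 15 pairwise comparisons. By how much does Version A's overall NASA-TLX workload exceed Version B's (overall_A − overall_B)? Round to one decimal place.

Version A weighted sum = 4·93 + 1·16 + 1·23 + 4·80 + 4·20 + 1·62 = 372 + 16 + 23 + 320 + 80 + 62 = 873; overall_A = 873/15 = 58.2000.
Version B weighted sum = 4·90 + 1·5 + 1·41 + 4·88 + 4·44 + 1·44 = 360 + 5 + 41 + 352 + 176 + 44 = 978; overall_B = 978/15 = 65.2000.
Difference = 58.2000 − 65.2000 = -7.0000 ≈ -7.0.

-7.0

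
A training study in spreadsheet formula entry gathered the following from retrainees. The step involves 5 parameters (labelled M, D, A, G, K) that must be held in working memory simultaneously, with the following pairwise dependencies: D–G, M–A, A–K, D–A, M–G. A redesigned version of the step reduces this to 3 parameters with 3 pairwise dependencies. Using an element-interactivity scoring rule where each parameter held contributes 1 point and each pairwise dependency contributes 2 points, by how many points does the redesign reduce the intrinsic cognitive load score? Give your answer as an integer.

Original: 5 × 1 + 5 × 2 = 5 + 10 = 15.
Redesigned: 3 × 1 + 3 × 2 = 3 + 6 = 9.
Reduction = 15 − 9 = 6.

6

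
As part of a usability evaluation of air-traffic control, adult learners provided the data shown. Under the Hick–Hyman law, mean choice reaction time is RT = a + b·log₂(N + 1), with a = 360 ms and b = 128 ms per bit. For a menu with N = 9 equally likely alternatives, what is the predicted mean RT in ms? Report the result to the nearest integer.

log₂(9 + 1) = log₂(10) = 3.3219.
RT = 360 + 128 × 3.3219 = 360 + 425.2032 = 785.2032 ms.
≈ 785 ms.

785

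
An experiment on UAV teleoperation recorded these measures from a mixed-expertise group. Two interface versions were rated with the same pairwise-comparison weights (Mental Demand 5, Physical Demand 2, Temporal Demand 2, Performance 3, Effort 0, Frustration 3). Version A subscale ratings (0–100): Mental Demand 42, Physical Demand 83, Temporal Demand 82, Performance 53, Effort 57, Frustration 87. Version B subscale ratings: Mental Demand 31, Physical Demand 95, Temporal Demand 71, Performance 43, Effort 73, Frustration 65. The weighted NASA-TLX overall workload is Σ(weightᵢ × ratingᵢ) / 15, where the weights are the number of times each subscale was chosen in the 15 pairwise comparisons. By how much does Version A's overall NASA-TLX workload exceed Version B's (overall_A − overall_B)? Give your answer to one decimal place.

Version A weighted sum = 5·42 + 2·83 + 2·82 + 3·53 + 0·57 + 3·87 = 210 + 166 + 164 + 159 + 0 + 261 = 960; overall_A = 960/15 = 64.0000.
Version B weighted sum = 5·31 + 2·95 + 2·71 + 3·43 + 0·73 + 3·65 = 155 + 190 + 142 + 129 + 0 + 195 = 811; overall_B = 811/15 = 54.0667.
Difference = 64.0000 − 54.0667 = 9.9333 ≈ 9.9.

9.9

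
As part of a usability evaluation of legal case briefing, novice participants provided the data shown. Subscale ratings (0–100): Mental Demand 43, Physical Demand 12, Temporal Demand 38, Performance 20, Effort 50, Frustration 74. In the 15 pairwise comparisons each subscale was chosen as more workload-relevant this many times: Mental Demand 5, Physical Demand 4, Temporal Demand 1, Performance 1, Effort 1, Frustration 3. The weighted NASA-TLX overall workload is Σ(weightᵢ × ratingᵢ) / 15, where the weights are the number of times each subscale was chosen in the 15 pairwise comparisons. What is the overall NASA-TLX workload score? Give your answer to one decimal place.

39.5

The tallies are the weights (they sum to 15).
Weighted sum = 5·43 + 4·12 + 1·38 + 1·20 + 1·50 + 3·74
            = 215 + 48 + 38 + 20 + 50 + 222 = 593.
Overall workload = 593 / 15 = 39.5333 ≈ 39.5.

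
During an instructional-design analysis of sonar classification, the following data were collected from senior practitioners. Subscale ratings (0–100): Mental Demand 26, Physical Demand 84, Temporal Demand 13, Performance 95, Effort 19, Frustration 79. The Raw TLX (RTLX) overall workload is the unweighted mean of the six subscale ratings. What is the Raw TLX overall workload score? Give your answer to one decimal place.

Sum of ratings = 26 + 84 + 13 + 95 + 19 + 79 = 316.
RTLX = 316 / 6 = 52.6667 ≈ 52.7.

52.7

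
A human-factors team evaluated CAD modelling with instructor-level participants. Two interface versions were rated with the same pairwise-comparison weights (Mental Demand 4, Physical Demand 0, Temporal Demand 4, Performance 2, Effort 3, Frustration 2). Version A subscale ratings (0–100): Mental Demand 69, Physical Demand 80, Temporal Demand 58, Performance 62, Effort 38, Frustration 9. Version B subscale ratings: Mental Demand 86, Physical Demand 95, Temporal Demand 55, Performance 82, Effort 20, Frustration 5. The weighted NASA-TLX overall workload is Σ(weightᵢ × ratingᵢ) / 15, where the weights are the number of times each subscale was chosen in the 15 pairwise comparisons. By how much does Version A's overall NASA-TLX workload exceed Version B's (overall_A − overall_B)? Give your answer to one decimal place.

Version A weighted sum = 4·69 + 0·80 + 4·58 + 2·62 + 3·38 + 2·9 = 276 + 0 + 232 + 124 + 114 + 18 = 764; overall_A = 764/15 = 50.9333.
Version B weighted sum = 4·86 + 0·95 + 4·55 + 2·82 + 3·20 + 2·5 = 344 + 0 + 220 + 164 + 60 + 10 = 798; overall_B = 798/15 = 53.2000.
Difference = 50.9333 − 53.2000 = -2.2667 ≈ -2.3.

-2.3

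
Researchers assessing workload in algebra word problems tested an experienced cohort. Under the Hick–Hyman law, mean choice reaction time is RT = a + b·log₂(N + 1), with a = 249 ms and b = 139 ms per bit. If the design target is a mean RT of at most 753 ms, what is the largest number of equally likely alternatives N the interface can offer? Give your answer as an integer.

Set 249 + 139·log₂(N + 1) ≤ 753.
log₂(N + 1) ≤ (753 − 249) / 139 = 3.6259.
N + 1 ≤ 2^3.6259 = 12.3454.
N ≤ 11.3454, so the largest integer N is 11.

11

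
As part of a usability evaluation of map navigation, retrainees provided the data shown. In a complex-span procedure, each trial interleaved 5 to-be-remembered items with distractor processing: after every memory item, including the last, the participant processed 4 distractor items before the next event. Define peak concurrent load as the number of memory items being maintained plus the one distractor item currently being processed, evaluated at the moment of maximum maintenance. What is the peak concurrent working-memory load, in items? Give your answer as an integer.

Maintenance is greatest during the distractor(s) after memory item 5: all 5 memory items are being held.
One distractor item is concurrently being processed.
Peak concurrent load = 5 + 1 = 6 items.

6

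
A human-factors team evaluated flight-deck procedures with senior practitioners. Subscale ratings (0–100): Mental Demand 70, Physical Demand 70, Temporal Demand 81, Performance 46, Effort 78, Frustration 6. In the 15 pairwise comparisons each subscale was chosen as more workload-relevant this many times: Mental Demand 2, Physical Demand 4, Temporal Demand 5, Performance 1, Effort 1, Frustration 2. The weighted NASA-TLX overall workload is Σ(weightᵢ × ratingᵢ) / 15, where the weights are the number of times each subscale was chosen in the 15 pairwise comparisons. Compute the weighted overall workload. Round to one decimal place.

The tallies are the weights (they sum to 15).
Weighted sum = 2·70 + 4·70 + 5·81 + 1·46 + 1·78 + 2·6
            = 140 + 280 + 405 + 46 + 78 + 12 = 961.
Overall workload = 961 / 15 = 64.0667 ≈ 64.1.

64.1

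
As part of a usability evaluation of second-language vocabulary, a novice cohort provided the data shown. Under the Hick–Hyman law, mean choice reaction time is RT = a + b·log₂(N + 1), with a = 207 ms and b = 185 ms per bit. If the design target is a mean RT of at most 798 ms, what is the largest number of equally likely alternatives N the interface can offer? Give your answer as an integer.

Set 207 + 185·log₂(N + 1) ≤ 798.
log₂(N + 1) ≤ (798 − 207) / 185 = 3.1946.
N + 1 ≤ 2^3.1946 = 9.1553.
N ≤ 8.1553, so the largest integer N is 8.

8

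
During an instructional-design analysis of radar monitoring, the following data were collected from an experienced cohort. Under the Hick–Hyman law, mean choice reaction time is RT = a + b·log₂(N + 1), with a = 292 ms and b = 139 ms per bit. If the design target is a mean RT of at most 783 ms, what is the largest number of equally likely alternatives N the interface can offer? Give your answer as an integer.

10

Set 292 + 139·log₂(N + 1) ≤ 783.
log₂(N + 1) ≤ (783 − 292) / 139 = 3.5324.
N + 1 ≤ 2^3.5324 = 11.5707.
N ≤ 10.5707, so the largest integer N is 10.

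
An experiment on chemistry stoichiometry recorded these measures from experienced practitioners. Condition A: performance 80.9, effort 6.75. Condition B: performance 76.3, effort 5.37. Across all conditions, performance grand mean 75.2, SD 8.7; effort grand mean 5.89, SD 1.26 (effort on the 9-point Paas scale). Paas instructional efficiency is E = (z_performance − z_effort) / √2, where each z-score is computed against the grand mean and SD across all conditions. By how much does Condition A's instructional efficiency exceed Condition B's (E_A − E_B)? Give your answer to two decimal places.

-0.40

Condition A: z_P = (80.9 − 75.2)/8.7 = 0.6552; z_E = (6.75 − 5.89)/1.26 = 0.6825; E_A = (0.6552 − 0.6825)/√2 = -0.0193.
Condition B: z_P = (76.3 − 75.2)/8.7 = 0.1264; z_E = (5.37 − 5.89)/1.26 = -0.4127; E_B = (0.1264 − (-0.4127))/√2 = 0.3812.
E_A − E_B = -0.0193 − 0.3812 = -0.4005 ≈ -0.40.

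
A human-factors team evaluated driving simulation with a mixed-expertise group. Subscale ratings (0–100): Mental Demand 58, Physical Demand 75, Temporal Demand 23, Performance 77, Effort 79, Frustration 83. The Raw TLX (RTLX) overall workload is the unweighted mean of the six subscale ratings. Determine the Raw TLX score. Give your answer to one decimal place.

65.8

Sum of ratings = 58 + 75 + 23 + 77 + 79 + 83 = 395.
RTLX = 395 / 6 = 65.8333 ≈ 65.8.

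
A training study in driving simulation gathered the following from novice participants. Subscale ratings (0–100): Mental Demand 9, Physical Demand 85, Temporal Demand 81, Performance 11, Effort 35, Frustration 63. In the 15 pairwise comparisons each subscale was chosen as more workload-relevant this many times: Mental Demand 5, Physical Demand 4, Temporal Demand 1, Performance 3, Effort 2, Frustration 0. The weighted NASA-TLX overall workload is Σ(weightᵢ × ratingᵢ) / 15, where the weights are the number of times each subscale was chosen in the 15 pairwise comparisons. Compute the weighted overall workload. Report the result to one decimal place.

37.9

The tallies are the weights (they sum to 15).
Weighted sum = 5·9 + 4·85 + 1·81 + 3·11 + 2·35 + 0·63
            = 45 + 340 + 81 + 33 + 70 + 0 = 569.
Overall workload = 569 / 15 = 37.9333 ≈ 37.9.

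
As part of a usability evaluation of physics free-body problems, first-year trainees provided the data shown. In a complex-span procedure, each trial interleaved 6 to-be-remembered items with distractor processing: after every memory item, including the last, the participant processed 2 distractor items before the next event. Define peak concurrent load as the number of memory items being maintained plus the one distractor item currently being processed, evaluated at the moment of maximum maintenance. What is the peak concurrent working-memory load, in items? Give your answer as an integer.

Maintenance is greatest during the distractor(s) after memory item 6: all 6 memory items are being held.
One distractor item is concurrently being processed.
Peak concurrent load = 6 + 1 = 7 items.

7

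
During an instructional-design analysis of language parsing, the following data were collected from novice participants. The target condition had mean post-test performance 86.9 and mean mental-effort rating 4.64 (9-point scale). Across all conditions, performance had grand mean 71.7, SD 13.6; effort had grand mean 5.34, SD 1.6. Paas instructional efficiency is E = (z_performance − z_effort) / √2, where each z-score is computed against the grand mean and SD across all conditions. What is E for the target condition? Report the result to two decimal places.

z_performance = (86.9 − 71.7) / 13.6 = 15.2000 / 13.6 = 1.1176.
z_effort = (4.64 − 5.34) / 1.6 = -0.7000 / 1.6 = -0.4375.
z_P − z_E = 1.1176 − (-0.4375) = 1.5551.
E = 1.5551 / √2 = 1.5551 / 1.41421 = 1.0996 ≈ 1.10.

1.10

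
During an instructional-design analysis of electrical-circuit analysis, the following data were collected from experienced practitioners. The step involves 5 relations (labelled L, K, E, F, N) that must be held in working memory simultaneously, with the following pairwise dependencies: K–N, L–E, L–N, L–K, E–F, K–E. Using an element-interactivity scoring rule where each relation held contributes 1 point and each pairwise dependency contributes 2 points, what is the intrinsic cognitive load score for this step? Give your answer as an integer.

17

Count of relations held simultaneously: 5.
Count of pairwise dependencies listed: 6.
Element contribution: 5 × 1 = 5.
Interaction contribution: 6 × 2 = 12.
Intrinsic load = 5 + 12 = 17.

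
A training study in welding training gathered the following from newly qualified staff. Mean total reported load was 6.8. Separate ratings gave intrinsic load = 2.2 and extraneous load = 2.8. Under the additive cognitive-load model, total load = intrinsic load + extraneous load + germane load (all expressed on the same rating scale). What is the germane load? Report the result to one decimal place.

germane load = total − intrinsic − extraneous
             = 6.8 − 2.2 − 2.8 = 1.8.

1.8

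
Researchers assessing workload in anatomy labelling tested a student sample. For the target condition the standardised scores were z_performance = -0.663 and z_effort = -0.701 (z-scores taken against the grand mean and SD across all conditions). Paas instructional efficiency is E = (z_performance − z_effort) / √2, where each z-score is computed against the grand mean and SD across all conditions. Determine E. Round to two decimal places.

z_P − z_E = -0.663 − (-0.701) = 0.0380.
E = 0.0380 / √2 = 0.0380 / 1.41421 = 0.0269 ≈ 0.03.

0.03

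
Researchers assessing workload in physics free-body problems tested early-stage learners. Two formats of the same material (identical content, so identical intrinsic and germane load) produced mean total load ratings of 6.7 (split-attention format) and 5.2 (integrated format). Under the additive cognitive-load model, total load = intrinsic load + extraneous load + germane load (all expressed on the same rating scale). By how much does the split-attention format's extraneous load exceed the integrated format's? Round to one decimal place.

Intrinsic and germane load are equal across formats, so the difference in total load equals the difference in extraneous load.
Extraneous-load difference = 6.7 − 5.2 = 1.5.

1.5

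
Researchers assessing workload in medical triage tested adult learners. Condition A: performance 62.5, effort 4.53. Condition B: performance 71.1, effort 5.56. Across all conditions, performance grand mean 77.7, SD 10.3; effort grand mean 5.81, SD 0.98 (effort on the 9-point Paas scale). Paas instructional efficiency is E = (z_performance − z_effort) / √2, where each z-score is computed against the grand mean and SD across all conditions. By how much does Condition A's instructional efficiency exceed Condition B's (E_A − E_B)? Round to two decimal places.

Condition A: z_P = (62.5 − 77.7)/10.3 = -1.4757; z_E = (4.53 − 5.81)/0.98 = -1.3061; E_A = (-1.4757 − (-1.3061))/√2 = -0.1199.
Condition B: z_P = (71.1 − 77.7)/10.3 = -0.6408; z_E = (5.56 − 5.81)/0.98 = -0.2551; E_B = (-0.6408 − (-0.2551))/√2 = -0.2727.
E_A − E_B = -0.1199 − (-0.2727) = 0.1528 ≈ 0.15.

0.15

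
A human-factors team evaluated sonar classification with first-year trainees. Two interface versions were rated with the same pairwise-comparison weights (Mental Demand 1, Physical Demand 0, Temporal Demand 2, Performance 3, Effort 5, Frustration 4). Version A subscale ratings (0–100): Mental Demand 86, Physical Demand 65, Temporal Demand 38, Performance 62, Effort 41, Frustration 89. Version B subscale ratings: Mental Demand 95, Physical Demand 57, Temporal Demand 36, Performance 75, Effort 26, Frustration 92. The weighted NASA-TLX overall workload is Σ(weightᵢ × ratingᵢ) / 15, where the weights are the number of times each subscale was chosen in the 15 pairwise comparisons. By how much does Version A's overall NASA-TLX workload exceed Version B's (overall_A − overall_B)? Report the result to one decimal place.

Version A weighted sum = 1·86 + 0·65 + 2·38 + 3·62 + 5·41 + 4·89 = 86 + 0 + 76 + 186 + 205 + 356 = 909; overall_A = 909/15 = 60.6000.
Version B weighted sum = 1·95 + 0·57 + 2·36 + 3·75 + 5·26 + 4·92 = 95 + 0 + 72 + 225 + 130 + 368 = 890; overall_B = 890/15 = 59.3333.
Difference = 60.6000 − 59.3333 = 1.2667 ≈ 1.3.

1.3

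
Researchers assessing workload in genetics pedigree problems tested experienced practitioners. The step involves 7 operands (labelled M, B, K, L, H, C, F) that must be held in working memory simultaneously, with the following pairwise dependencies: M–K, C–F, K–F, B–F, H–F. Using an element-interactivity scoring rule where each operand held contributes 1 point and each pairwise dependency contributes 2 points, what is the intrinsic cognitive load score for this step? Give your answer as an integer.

Count of operands held simultaneously: 7.
Count of pairwise dependencies listed: 5.
Element contribution: 7 × 1 = 7.
Interaction contribution: 5 × 2 = 10.
Intrinsic load = 7 + 10 = 17.

17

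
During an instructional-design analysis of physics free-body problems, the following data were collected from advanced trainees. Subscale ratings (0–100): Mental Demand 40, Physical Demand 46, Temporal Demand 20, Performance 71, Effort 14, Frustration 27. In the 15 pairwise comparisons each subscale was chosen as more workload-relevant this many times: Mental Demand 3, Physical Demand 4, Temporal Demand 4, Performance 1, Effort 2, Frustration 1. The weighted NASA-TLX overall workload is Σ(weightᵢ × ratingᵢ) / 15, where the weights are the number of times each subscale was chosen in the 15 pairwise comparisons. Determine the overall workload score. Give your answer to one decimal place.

34.0

The tallies are the weights (they sum to 15).
Weighted sum = 3·40 + 4·46 + 4·20 + 1·71 + 2·14 + 1·27
            = 120 + 184 + 80 + 71 + 28 + 27 = 510.
Overall workload = 510 / 15 = 34.0000 ≈ 34.0.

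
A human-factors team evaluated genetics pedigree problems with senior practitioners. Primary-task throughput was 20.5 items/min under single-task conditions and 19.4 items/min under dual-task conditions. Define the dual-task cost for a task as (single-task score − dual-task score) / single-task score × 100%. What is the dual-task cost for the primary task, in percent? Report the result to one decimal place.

Cost = (20.5 − 19.4) / 20.5 × 100%
     = 1.1000 / 20.5 × 100% = 5.3659%.
≈ 5.4%.

5.4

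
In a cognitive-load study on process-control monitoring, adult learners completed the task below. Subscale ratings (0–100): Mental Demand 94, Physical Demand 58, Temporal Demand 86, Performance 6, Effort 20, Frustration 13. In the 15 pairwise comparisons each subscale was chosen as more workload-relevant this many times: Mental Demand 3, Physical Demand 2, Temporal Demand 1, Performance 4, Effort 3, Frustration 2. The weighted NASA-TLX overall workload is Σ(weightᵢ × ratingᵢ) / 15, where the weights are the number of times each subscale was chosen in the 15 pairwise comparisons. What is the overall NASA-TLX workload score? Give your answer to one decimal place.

The tallies are the weights (they sum to 15).
Weighted sum = 3·94 + 2·58 + 1·86 + 4·6 + 3·20 + 2·13
            = 282 + 116 + 86 + 24 + 60 + 26 = 594.
Overall workload = 594 / 15 = 39.6000 ≈ 39.6.

39.6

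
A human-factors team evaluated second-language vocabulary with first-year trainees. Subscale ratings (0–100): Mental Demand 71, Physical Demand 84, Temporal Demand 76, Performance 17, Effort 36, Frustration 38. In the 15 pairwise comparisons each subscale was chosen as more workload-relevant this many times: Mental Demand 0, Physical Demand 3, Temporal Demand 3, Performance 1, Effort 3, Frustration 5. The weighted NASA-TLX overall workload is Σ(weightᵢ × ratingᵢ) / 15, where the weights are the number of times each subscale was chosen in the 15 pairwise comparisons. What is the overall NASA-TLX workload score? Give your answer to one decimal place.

The tallies are the weights (they sum to 15).
Weighted sum = 0·71 + 3·84 + 3·76 + 1·17 + 3·36 + 5·38
            = 0 + 252 + 228 + 17 + 108 + 190 = 795.
Overall workload = 795 / 15 = 53.0000 ≈ 53.0.

53.0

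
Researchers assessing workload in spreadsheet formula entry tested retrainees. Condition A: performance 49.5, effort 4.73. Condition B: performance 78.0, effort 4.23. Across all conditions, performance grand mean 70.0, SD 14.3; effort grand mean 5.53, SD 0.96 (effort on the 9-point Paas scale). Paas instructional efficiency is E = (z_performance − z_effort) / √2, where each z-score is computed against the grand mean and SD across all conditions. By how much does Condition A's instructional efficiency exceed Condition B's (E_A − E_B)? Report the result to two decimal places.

-1.78

Condition A: z_P = (49.5 − 70.0)/14.3 = -1.4336; z_E = (4.73 − 5.53)/0.96 = -0.8333; E_A = (-1.4336 − (-0.8333))/√2 = -0.4245.
Condition B: z_P = (78.0 − 70.0)/14.3 = 0.5594; z_E = (4.23 − 5.53)/0.96 = -1.3542; E_B = (0.5594 − (-1.3542))/√2 = 1.3531.
E_A − E_B = -0.4245 − 1.3531 = -1.7776 ≈ -1.78.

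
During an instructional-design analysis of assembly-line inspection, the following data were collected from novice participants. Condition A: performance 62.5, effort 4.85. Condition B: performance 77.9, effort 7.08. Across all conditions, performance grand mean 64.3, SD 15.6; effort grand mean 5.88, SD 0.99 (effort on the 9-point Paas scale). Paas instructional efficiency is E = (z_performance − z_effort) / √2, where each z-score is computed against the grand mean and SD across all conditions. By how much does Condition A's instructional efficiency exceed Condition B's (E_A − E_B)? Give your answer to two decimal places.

0.89

Condition A: z_P = (62.5 − 64.3)/15.6 = -0.1154; z_E = (4.85 − 5.88)/0.99 = -1.0404; E_A = (-0.1154 − (-1.0404))/√2 = 0.6541.
Condition B: z_P = (77.9 − 64.3)/15.6 = 0.8718; z_E = (7.08 − 5.88)/0.99 = 1.2121; E_B = (0.8718 − 1.2121)/√2 = -0.2406.
E_A − E_B = 0.6541 − (-0.2406) = 0.8947 ≈ 0.89.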